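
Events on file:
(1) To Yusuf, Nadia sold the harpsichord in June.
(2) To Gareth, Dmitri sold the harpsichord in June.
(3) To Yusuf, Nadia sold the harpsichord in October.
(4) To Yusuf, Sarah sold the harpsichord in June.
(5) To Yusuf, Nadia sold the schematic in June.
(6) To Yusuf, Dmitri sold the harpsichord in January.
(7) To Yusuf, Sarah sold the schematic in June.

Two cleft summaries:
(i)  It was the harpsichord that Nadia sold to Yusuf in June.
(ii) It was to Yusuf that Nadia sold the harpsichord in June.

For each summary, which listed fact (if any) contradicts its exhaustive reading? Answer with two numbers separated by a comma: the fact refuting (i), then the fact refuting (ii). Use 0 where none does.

(i): focus "the harpsichord". Looking for agent = Nadia, recipient = Yusuf, setting = in June with some other thing — fact (5) has the schematic there. Refuted.
(ii): focus "Yusuf". No fact shares agent = Nadia, thing = the harpsichord, setting = in June with a different recipient. 0.

5, 0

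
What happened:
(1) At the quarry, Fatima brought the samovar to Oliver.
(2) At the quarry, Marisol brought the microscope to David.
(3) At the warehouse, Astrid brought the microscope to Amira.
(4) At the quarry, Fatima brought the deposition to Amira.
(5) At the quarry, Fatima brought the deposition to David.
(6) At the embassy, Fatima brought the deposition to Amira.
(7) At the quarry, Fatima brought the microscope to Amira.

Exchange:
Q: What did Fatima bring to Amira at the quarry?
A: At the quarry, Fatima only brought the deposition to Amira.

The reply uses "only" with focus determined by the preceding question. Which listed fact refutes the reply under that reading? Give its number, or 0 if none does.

The question "What did ...?" targets the thing, so in the reply the focus falls on "the deposition".
"Only" then excludes alternative things while the background — agent = Fatima, recipient = Amira, setting = at the quarry — is held fixed.
Fact (7) keeps agent = Fatima, recipient = Amira, setting = at the quarry but has thing = the microscope; that refutes the reply.
(Fact (5) would refute a reading with focus on the recipient — but that is not what the question asks.)

7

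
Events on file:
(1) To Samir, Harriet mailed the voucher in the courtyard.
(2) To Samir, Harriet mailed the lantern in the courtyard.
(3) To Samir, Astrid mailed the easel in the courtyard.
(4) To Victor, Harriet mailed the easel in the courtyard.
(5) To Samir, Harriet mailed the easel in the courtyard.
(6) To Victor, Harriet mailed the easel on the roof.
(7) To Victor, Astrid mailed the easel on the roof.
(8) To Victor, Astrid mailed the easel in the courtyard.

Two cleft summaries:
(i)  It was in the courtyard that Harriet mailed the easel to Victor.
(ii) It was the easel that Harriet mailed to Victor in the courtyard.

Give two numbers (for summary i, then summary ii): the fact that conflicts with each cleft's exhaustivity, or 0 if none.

6, 0

(i): focus "in the courtyard". Looking for agent = Harriet, thing = the easel, recipient = Victor with some other setting — fact (6) has on the roof there. Refuted.
(ii): focus "the easel". No fact shares agent = Harriet, recipient = Victor, setting = in the courtyard with a different thing. 0.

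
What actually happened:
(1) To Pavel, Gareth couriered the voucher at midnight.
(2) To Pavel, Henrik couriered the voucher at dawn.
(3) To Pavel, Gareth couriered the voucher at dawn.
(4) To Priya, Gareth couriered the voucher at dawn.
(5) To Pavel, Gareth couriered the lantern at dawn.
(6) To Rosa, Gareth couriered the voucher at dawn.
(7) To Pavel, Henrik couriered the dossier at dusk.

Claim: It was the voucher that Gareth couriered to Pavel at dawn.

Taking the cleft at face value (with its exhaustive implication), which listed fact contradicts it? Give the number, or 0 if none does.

The cleft puts "the voucher" in focus and presupposes the open proposition with agent = Gareth, recipient = Pavel, setting = at dawn.
Exhaustivity: the voucher is the only thing satisfying that background.
Fact (5) shares the background but with thing = the lantern; exhaustivity is violated.

5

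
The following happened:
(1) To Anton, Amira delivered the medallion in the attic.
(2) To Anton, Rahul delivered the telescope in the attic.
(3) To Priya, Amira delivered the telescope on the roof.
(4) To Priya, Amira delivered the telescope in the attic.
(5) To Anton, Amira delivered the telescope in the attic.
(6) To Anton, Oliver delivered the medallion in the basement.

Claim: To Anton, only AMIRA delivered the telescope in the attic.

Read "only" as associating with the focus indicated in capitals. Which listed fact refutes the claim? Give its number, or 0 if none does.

The capitals mark "Amira" as focus. So "only" rules out other agents, with the rest (thing = the telescope, recipient = Anton, setting = in the attic) as background.
Fact (2) matches on thing = the telescope, recipient = Anton, setting = in the attic, but has agent = Rahul instead. That refutes the claim.

2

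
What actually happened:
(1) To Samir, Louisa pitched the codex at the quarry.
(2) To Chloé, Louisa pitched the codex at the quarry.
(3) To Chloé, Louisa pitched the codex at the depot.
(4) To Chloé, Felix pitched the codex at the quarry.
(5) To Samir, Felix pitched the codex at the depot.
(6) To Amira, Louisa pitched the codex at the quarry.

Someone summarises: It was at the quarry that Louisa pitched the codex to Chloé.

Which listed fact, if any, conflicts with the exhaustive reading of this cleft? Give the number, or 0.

3

The cleft puts "at the quarry" in focus and presupposes the open proposition with Louisa as agent and the codex as thing and Chloé as recipient.
Exhaustivity: at the quarry is the only setting satisfying that background.
Fact (3) shares the background but with setting = at the depot; exhaustivity is violated.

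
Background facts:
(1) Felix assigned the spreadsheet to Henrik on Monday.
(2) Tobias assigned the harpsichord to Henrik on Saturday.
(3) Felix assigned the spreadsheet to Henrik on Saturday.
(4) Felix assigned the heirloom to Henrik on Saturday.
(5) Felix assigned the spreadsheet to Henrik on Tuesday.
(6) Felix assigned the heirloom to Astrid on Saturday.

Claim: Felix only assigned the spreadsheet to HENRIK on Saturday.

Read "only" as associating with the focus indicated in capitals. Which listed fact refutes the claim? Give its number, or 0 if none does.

The capitals mark "Henrik" as focus. So "only" rules out other recipients, with the rest (Felix as agent and the spreadsheet as thing and on Saturday as setting) as background.
Every other fact changes something in the background, not just the recipient. Nothing refutes the claim.

0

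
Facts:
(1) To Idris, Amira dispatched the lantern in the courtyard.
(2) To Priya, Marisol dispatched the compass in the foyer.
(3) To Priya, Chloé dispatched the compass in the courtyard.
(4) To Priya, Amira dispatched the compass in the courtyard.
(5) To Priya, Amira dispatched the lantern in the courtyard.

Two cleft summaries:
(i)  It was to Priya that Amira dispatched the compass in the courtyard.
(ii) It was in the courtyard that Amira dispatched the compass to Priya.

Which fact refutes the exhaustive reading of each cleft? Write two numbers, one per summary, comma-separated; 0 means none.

0, 0

Summary (i) focuses "Priya" (the recipient); background agent = Amira, thing = the compass, setting = in the courtyard. No fact matches that background with a different recipient, so 0.
Summary (ii) focuses "in the courtyard" (the setting); background agent = Amira, thing = the compass, recipient = Priya. No fact matches that background with a different setting, so 0.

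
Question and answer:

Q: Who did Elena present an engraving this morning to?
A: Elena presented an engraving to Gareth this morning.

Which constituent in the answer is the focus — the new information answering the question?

The wh-word "who" asks about the recipient.
In the answer, "Elena", "an engraving" and "this morning" are given — repeated from the question.
The constituent filling the recipient gap is "to Gareth"; that is the focus and would carry nuclear stress.

to Gareth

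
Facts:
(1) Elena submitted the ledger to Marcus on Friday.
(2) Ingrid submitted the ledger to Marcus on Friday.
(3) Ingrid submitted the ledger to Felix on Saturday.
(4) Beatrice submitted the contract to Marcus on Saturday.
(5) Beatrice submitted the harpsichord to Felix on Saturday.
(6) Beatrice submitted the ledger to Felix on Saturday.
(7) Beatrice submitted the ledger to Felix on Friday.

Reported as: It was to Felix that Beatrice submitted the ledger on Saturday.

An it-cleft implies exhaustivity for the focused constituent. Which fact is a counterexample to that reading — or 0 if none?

Focus of the cleft: "Felix" (the recipient). Presupposed background: agent = Beatrice, thing = the ledger, setting = on Saturday.
The exhaustive reading says no other recipient fits that background.
No listed fact matches the background with a different recipient. Exhaustivity holds.

0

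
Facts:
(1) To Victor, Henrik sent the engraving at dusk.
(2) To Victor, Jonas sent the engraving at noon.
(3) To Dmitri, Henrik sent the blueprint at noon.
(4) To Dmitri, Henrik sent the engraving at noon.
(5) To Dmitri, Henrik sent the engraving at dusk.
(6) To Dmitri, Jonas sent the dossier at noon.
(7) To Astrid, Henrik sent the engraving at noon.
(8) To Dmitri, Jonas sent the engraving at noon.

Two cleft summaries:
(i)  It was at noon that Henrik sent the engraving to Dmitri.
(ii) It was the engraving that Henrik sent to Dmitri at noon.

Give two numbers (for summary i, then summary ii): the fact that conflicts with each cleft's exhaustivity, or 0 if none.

5, 3

Summary (i) focuses "at noon" (the setting); background agent = Henrik, thing = the engraving, recipient = Dmitri. Fact (5) matches that background with setting = at dusk — refutes (i).
Summary (ii) focuses "the engraving" (the thing); background agent = Henrik, recipient = Dmitri, setting = at noon. Fact (3) matches that background with thing = the blueprint — refutes (ii).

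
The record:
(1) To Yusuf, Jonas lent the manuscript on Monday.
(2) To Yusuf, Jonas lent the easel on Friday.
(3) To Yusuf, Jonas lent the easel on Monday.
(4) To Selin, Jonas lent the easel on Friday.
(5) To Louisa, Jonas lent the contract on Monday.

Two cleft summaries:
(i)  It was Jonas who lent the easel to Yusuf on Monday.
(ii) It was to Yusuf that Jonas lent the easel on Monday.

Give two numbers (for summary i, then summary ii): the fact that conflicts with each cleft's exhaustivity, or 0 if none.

Summary (i) focuses "Jonas" (the agent); background same thing, recipient, setting (the easel / Yusuf / on Monday). No fact matches that background with a different agent, so 0.
Summary (ii) focuses "Yusuf" (the recipient); background same agent, thing, setting (Jonas / the easel / on Monday). No fact matches that background with a different recipient, so 0.

0, 0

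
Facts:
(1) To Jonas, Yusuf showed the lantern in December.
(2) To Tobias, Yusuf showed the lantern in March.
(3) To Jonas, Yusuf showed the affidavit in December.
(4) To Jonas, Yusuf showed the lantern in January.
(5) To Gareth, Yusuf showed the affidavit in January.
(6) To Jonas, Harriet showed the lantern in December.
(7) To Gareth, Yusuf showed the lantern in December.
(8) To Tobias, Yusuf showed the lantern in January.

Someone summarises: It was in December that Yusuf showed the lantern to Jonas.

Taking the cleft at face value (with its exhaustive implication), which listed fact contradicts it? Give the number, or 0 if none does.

4

Focus of the cleft: "in December" (the setting). Presupposed background: agent = Yusuf, thing = the lantern, recipient = Jonas.
Exhaustivity: in December is the only setting satisfying that background.
Fact (4) shares the background but with setting = in January; exhaustivity is violated.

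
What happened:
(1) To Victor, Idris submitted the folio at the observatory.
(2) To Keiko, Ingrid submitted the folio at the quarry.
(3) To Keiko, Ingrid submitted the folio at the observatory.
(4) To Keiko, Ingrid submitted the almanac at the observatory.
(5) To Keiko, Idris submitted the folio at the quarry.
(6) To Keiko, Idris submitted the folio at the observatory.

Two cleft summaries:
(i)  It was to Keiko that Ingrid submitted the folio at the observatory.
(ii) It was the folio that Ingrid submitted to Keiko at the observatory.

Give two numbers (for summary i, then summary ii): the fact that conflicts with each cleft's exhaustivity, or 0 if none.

(i): focus "Keiko". No fact shares agent = Ingrid, thing = the folio, setting = at the observatory with a different recipient. 0.
(ii): focus "the folio". Looking for agent = Ingrid, recipient = Keiko, setting = at the observatory with some other thing — fact (4) has the almanac there. Refuted.

0, 4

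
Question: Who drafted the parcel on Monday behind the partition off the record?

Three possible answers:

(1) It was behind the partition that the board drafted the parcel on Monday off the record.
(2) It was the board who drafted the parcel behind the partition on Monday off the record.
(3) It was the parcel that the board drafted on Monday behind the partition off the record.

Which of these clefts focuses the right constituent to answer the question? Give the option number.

2

The question word "who" targets the subject (agent).
Option (1) clefts "behind the partition" — the location, not what was asked.
Option (2) clefts "the board" — that matches what the question asks about.
Option (3) clefts "the parcel" — the direct object, not what was asked.
So the congruent reply is (2).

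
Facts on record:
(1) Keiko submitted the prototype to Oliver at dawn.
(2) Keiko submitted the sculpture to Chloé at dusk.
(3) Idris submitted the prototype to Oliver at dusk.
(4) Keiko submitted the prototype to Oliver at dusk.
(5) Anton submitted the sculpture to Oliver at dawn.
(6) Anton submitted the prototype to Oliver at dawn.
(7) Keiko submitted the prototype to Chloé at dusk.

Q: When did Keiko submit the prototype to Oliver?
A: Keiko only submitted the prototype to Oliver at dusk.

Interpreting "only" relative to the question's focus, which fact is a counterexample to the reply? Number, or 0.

1

Answering "When did ...?" puts focus on the setting — here, "at dusk".
"Only" then excludes alternative settings while the background — Keiko as agent and the prototype as thing and Oliver as recipient — is held fixed.
Fact (1) keeps Keiko as agent and the prototype as thing and Oliver as recipient but has setting = at dawn; that refutes the reply.
(Fact (7) would refute a reading with focus on the recipient — but that is not what the question asks.)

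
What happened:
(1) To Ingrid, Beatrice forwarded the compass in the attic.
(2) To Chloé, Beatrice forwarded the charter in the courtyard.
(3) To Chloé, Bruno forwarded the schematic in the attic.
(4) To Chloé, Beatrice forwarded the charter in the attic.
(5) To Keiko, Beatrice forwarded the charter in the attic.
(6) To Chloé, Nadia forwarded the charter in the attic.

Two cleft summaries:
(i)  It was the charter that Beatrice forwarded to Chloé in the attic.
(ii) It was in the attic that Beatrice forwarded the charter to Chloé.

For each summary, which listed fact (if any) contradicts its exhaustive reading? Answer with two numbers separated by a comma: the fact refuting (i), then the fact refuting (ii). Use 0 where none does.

Summary (i) focuses "the charter" (the thing); background Beatrice as agent and Chloé as recipient and in the attic as setting. No fact matches that background with a different thing, so 0.
Summary (ii) focuses "in the attic" (the setting); background Beatrice as agent and the charter as thing and Chloé as recipient. Fact (2) matches that background with setting = in the courtyard — refutes (ii).

0, 2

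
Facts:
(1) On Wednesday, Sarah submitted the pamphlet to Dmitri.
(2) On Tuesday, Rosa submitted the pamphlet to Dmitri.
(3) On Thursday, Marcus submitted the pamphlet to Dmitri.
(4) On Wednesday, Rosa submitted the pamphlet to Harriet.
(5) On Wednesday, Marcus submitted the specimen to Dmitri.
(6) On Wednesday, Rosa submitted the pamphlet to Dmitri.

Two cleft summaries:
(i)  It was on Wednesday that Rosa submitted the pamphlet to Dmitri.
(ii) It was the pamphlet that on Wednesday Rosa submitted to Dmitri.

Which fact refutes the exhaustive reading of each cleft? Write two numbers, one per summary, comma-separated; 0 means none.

(i): focus "on Wednesday". Looking for Rosa as agent and the pamphlet as thing and Dmitri as recipient with some other setting — fact (2) has on Tuesday there. Refuted.
(ii): focus "the pamphlet". No fact shares Rosa as agent and Dmitri as recipient and on Wednesday as setting with a different thing. 0.

2, 0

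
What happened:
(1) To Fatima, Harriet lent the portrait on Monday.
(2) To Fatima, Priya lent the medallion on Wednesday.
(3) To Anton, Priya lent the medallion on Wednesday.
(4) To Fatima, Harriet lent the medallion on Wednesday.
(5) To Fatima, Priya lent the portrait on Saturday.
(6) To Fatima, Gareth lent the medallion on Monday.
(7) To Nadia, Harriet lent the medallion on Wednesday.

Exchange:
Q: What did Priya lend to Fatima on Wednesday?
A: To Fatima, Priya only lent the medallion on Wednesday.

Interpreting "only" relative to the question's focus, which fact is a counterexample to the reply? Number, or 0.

0

Answering "What did ...?" puts focus on the thing — here, "the medallion".
So "only" ranges over things; the rest (same agent, recipient, setting (Priya / Fatima / on Wednesday)) is presupposed.
No listed fact shares that background with another thing. Nothing contradicts the reply.
(Fact (3) would refute a reading with focus on the recipient — but that is not what the question asks.)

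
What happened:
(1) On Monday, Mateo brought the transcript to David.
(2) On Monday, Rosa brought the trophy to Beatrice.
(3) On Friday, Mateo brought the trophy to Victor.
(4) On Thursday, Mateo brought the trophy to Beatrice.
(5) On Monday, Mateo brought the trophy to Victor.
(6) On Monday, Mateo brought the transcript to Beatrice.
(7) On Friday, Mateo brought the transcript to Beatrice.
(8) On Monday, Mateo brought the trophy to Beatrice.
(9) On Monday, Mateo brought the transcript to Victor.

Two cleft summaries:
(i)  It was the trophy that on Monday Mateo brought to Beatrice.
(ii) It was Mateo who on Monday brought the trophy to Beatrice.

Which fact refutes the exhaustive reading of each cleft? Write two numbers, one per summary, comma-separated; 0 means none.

Summary (i) focuses "the trophy" (the thing); background agent = Mateo, recipient = Beatrice, setting = on Monday. Fact (6) matches that background with thing = the transcript — refutes (i).
Summary (ii) focuses "Mateo" (the agent); background thing = the trophy, recipient = Beatrice, setting = on Monday. Fact (2) matches that background with agent = Rosa — refutes (ii).

6, 2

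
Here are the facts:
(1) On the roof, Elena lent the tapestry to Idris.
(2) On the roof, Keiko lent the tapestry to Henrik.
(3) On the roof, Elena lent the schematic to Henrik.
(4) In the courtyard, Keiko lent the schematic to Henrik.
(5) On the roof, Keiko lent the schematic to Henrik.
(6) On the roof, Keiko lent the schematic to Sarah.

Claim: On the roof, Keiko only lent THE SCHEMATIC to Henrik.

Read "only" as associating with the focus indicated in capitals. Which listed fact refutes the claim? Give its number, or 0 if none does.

The capitals mark "the schematic" as focus. So "only" rules out other things, with the rest (Keiko as agent and Henrik as recipient and on the roof as setting) as background.
Fact (2) shares the background but differs in thing (the tapestry) — a counterexample.

2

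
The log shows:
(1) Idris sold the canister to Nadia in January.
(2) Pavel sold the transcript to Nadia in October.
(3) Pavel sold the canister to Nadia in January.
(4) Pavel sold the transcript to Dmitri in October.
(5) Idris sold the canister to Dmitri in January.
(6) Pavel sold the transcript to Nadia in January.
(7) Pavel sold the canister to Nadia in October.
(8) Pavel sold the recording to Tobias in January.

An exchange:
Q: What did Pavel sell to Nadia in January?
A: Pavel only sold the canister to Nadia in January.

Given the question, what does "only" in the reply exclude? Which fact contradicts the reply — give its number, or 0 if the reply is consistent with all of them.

6

Answering "What did ...?" puts focus on the thing — here, "the canister".
"Only" then excludes alternative things while the background — same agent, recipient, setting (Pavel / Nadia / in January) — is held fixed.
Fact (6) shares the background with a different thing (the transcript) — counterexample.
(Fact (7) would refute a reading with focus on the setting — but that is not what the question asks.)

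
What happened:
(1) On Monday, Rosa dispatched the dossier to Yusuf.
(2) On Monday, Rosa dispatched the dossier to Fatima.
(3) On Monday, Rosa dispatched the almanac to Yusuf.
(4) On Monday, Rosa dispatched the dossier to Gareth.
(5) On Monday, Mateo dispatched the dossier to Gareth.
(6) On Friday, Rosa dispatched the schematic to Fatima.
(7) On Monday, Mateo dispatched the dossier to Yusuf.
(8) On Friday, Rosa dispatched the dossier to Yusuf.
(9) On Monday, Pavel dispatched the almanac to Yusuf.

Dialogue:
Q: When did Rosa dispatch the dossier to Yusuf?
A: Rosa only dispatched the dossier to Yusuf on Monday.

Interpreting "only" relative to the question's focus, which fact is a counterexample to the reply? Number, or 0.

The question "When did ...?" targets the setting, so in the reply the focus falls on "on Monday".
"Only" then excludes alternative settings while the background — same agent, thing, recipient (Rosa / the dossier / Yusuf) — is held fixed.
Fact (8) shares the background with a different setting (on Friday) — counterexample.
(Fact (3) would refute a reading with focus on the thing — but that is not what the question asks.)

8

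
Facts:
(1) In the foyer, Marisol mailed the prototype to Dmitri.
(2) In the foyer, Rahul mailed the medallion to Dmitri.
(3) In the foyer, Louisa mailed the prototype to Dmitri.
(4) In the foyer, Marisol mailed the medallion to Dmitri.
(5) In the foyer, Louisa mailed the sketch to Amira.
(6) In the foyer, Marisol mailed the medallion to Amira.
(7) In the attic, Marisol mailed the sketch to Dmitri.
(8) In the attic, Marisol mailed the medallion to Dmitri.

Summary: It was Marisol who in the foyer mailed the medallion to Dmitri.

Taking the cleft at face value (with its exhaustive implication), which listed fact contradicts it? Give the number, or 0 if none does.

2

The cleft puts "Marisol" in focus and presupposes the open proposition with same thing, recipient, setting (the medallion / Dmitri / in the foyer).
Exhaustivity: Marisol is the only agent satisfying that background.
Fact (2) shares the background but with agent = Rahul; exhaustivity is violated.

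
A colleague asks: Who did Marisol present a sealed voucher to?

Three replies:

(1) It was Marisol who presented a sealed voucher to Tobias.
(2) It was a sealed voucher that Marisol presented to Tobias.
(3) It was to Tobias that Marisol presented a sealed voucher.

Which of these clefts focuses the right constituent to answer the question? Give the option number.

The question word "who" targets the recipient.
Option (1) clefts "Marisol" — the subject (agent), not what was asked.
Option (2) clefts "a sealed voucher" — the direct object, not what was asked.
Option (3) clefts "to Tobias" — that matches what the question asks about.
So the congruent reply is (3).

3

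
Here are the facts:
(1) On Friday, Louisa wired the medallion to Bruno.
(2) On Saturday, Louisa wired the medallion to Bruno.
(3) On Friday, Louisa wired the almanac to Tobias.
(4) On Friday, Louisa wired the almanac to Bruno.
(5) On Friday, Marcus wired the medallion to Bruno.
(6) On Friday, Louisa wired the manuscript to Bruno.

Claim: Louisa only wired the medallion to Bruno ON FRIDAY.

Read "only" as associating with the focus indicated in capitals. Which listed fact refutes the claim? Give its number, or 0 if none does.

The capitals mark "on Friday" as focus. So "only" rules out other settings, with the rest (agent = Louisa, thing = the medallion, recipient = Bruno) as background.
Fact (2) shares the background but differs in setting (on Saturday) — a counterexample.

2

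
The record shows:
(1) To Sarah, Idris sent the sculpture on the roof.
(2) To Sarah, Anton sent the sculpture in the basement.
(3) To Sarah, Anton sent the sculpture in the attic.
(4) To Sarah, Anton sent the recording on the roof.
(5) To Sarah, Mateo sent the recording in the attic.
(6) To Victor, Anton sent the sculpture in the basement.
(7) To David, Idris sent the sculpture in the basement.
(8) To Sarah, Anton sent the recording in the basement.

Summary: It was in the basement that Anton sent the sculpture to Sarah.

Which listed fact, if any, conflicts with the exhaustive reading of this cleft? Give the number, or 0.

3

The cleft puts "in the basement" in focus and presupposes the open proposition with same agent, thing, recipient (Anton / the sculpture / Sarah).
Exhaustivity: in the basement is the only setting satisfying that background.
Fact (3) shares the background but with setting = in the attic; exhaustivity is violated.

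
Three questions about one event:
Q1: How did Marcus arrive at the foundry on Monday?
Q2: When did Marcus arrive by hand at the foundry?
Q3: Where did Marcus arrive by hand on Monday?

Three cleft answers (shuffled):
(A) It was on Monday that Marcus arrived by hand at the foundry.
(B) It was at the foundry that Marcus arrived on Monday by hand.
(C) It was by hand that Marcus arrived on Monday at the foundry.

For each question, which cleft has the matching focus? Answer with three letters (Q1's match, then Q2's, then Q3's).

CAB

Q1 asks about the manner; cleft (C) focuses "by hand", which is the manner — so Q1 → C.
Q2 asks about the time; cleft (A) focuses "on Monday", which is the time — so Q2 → A.
Q3 asks about the location; cleft (B) focuses "at the foundry", which is the location — so Q3 → B.
Mapping: Q1→C, Q2→A, Q3→B.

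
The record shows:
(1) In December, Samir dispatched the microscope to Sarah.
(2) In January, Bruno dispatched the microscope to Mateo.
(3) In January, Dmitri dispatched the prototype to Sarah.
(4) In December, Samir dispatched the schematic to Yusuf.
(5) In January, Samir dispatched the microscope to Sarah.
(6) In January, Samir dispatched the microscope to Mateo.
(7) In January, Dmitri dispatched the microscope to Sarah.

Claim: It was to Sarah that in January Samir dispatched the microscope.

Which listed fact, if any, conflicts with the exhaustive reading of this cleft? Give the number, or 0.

Focus of the cleft: "Sarah" (the recipient). Presupposed background: Samir as agent and the microscope as thing and in January as setting.
The exhaustive reading says no other recipient fits that background.
Fact (6) shares the background but with recipient = Mateo; exhaustivity is violated.

6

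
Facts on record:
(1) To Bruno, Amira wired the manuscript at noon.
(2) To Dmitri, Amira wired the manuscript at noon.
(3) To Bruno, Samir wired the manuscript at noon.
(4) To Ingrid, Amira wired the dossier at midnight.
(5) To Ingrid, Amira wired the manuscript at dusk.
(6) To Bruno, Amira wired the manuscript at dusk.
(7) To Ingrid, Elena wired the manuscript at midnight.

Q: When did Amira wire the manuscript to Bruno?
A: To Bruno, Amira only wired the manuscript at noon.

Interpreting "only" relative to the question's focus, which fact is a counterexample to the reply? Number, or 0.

Answering "When did ...?" puts focus on the setting — here, "at noon".
So "only" ranges over settings; the rest (Amira as agent and the manuscript as thing and Bruno as recipient) is presupposed.
Fact (6) shares the background with a different setting (at dusk) — counterexample.
(Fact (2) would refute a reading with focus on the recipient — but that is not what the question asks.)

6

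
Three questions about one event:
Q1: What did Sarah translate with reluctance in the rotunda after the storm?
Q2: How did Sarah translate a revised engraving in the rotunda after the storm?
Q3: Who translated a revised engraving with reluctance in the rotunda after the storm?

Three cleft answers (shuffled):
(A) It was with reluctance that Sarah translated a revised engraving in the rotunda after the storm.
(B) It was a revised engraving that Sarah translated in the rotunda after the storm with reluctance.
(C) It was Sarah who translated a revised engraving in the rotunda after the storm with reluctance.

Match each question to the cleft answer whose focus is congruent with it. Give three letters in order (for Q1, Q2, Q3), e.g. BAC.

BAC

Q1 asks about the direct object; cleft (B) focuses "a revised engraving", which is the direct object — so Q1 → B.
Q2 asks about the manner; cleft (A) focuses "with reluctance", which is the manner — so Q2 → A.
Q3 asks about the subject (agent); cleft (C) focuses "Sarah", which is the subject (agent) — so Q3 → C.
Mapping: Q1→B, Q2→A, Q3→C.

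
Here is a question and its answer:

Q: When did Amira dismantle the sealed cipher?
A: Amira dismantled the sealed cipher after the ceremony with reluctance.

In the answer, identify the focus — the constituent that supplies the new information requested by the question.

after the ceremony

The wh-word "when" asks about the time.
In the answer, "Amira" and "the sealed cipher" are given — repeated from the question.
"with reluctance" is also new, but it specifies the manner, which is not what the question asks about — so it is not the focus.
The constituent filling the time gap is "after the ceremony"; that is the focus.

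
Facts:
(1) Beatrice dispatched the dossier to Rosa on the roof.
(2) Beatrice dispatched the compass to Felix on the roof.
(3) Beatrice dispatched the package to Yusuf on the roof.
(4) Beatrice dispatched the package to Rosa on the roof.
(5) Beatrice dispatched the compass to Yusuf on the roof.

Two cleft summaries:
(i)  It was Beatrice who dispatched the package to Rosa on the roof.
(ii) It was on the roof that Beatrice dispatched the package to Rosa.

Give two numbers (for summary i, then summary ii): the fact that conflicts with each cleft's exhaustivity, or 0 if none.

0, 0

Summary (i) focuses "Beatrice" (the agent); background the package as thing and Rosa as recipient and on the roof as setting. No fact matches that background with a different agent, so 0.
Summary (ii) focuses "on the roof" (the setting); background Beatrice as agent and the package as thing and Rosa as recipient. No fact matches that background with a different setting, so 0.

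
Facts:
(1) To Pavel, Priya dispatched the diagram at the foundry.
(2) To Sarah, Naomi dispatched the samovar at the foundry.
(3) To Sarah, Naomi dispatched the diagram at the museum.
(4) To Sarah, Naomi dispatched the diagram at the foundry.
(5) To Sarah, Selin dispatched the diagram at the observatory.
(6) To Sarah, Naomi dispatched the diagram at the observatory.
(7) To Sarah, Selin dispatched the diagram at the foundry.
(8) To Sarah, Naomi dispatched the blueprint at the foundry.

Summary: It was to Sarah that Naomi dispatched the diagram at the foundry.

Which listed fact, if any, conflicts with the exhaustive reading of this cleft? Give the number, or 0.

0

Focus of the cleft: "Sarah" (the recipient). Presupposed background: Naomi as agent and the diagram as thing and at the foundry as setting.
The exhaustive reading says no other recipient fits that background.
No listed fact matches the background with a different recipient. Exhaustivity holds.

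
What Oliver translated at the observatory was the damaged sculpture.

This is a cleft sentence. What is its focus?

the damaged sculpture

In a pseudo-cleft "What ... was X", the post-copular constituent X is the focus.
Here the focus is "the damaged sculpture". The backgrounded (presupposed) material includes "Oliver" and "at the observatory".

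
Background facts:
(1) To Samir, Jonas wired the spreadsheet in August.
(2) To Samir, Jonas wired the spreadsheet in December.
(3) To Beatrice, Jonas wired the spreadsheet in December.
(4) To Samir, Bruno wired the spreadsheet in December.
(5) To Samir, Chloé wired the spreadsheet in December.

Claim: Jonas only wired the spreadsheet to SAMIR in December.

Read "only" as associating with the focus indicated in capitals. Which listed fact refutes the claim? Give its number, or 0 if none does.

Focus (in capitals) is "Samir" — the recipient. "Only" excludes alternative recipients while holding fixed Jonas as agent and the spreadsheet as thing and in December as setting.
Fact (3) shares the background but differs in recipient (Beatrice) — a counterexample.

3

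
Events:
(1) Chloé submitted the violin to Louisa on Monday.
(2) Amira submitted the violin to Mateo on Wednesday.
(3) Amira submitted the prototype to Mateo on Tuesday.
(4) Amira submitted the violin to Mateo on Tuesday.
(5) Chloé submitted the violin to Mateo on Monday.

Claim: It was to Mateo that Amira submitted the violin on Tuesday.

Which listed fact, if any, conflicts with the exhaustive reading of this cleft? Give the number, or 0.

The cleft puts "Mateo" in focus and presupposes the open proposition with same agent, thing, setting (Amira / the violin / on Tuesday).
The exhaustive reading says no other recipient fits that background.
No listed fact matches the background with a different recipient. Exhaustivity holds.

0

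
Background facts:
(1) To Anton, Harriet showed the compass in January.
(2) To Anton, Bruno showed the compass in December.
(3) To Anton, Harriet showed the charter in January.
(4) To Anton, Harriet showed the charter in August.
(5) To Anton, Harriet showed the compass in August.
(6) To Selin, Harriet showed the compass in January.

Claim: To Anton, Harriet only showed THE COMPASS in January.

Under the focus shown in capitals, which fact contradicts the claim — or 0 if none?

3

The capitals mark "the compass" as focus. So "only" rules out other things, with the rest (Harriet as agent and Anton as recipient and in January as setting) as background.
Fact (3) matches on Harriet as agent and Anton as recipient and in January as setting, but has thing = the charter instead. That refutes the claim.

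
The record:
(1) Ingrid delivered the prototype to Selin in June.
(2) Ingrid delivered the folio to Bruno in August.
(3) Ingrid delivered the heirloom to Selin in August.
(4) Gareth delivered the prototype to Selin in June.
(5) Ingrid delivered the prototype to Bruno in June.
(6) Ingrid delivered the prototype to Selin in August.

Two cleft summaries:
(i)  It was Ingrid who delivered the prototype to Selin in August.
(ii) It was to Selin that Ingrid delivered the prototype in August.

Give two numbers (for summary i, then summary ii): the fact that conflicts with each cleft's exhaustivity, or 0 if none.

(i): focus "Ingrid". No fact shares same thing, recipient, setting (the prototype / Selin / in August) with a different agent. 0.
(ii): focus "Selin". No fact shares same agent, thing, setting (Ingrid / the prototype / in August) with a different recipient. 0.

0, 0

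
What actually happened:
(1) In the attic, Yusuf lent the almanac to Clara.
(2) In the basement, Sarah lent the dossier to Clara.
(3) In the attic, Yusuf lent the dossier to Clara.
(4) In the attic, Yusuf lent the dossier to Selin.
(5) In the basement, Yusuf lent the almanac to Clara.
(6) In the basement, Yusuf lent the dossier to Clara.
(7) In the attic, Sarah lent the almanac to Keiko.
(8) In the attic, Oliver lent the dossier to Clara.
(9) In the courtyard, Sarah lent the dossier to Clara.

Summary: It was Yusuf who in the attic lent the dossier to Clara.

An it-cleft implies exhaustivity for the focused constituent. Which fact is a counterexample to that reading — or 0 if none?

8

The cleft puts "Yusuf" in focus and presupposes the open proposition with same thing, recipient, setting (the dossier / Clara / in the attic).
The exhaustive reading says no other agent fits that background.
Fact (8) shares the background but with agent = Oliver; exhaustivity is violated.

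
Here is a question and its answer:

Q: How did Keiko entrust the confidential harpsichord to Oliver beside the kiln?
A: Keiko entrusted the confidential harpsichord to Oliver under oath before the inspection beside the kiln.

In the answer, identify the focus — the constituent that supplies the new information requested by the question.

under oath

The wh-word "how" asks about the manner.
In the answer, "Keiko", "the confidential harpsichord", "to Oliver" and "beside the kiln" are given — repeated from the question.
"before the inspection" is also new, but it specifies the time, which is not what the question asks about — so it is not the focus.
The constituent filling the manner gap is "under oath"; that is the focus.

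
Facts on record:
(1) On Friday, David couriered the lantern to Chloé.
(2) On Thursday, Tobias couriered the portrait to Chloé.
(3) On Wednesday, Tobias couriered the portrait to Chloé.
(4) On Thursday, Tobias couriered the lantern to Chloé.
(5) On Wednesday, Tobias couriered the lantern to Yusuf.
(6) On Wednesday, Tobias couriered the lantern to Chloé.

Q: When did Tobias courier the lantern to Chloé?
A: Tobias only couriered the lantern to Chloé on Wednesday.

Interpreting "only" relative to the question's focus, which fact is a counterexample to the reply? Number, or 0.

The question "When did ...?" targets the setting, so in the reply the focus falls on "on Wednesday".
So "only" ranges over settings; the rest (same agent, thing, recipient (Tobias / the lantern / Chloé)) is presupposed.
Fact (4) keeps same agent, thing, recipient (Tobias / the lantern / Chloé) but has setting = on Thursday; that refutes the reply.
(Fact (5) would refute a reading with focus on the recipient — but that is not what the question asks.)

4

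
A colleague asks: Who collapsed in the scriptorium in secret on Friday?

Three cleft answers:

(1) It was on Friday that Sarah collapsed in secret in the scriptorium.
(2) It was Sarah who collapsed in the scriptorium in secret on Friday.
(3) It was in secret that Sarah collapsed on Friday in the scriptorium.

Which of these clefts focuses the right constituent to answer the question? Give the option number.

2

The question word "who" targets the subject (agent).
Option (1) clefts "on Friday" — the time, not what was asked.
Option (2) clefts "Sarah" — that matches what the question asks about.
Option (3) clefts "in secret" — the manner, not what was asked.
So the congruent reply is (2).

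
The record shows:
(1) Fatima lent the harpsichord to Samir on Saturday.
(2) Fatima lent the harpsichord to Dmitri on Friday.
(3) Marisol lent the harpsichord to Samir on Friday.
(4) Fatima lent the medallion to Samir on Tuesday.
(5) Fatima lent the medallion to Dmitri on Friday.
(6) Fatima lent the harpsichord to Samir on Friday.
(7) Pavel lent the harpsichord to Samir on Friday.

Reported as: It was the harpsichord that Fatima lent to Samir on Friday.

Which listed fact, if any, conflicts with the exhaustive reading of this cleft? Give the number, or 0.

The cleft puts "the harpsichord" in focus and presupposes the open proposition with Fatima as agent and Samir as recipient and on Friday as setting.
Exhaustivity: the harpsichord is the only thing satisfying that background.
Every other fact differs from the presupposition on some backgrounded slot, so none challenges the exhaustivity.

0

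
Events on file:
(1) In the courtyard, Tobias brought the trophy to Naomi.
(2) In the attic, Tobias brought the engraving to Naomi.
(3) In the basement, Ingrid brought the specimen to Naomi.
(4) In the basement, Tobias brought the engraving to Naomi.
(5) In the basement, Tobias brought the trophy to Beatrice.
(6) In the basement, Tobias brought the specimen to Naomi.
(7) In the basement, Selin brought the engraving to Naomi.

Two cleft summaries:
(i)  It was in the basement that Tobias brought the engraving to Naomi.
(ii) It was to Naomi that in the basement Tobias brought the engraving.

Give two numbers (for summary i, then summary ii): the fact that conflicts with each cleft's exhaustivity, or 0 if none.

2, 0

Summary (i) focuses "in the basement" (the setting); background agent = Tobias, thing = the engraving, recipient = Naomi. Fact (2) matches that background with setting = in the attic — refutes (i).
Summary (ii) focuses "Naomi" (the recipient); background agent = Tobias, thing = the engraving, setting = in the basement. No fact matches that background with a different recipient, so 0.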